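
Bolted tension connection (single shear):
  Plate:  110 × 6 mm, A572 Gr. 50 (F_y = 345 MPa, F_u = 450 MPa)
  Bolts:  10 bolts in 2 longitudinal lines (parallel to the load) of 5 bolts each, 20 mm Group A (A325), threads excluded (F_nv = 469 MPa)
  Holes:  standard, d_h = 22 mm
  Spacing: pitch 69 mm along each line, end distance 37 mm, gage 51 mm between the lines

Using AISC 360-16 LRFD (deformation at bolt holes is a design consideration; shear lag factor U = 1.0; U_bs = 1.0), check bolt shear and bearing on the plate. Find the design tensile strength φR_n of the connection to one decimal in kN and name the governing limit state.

904.0 kN (bearing governs)

Bolt shear: A_b = π(20)²/4 = 314.16 mm². φR_n = 0.75 × 469 × 314.16 × 10 × 1 = 1105.1 kN.
Bearing (6 mm plate, F_u = 450 MPa): end bolts L_c = 37 − 22/2 = 26, R_n = min(1.2×26×6×450, 2.4×20×6×450) = 84.24 kN/bolt; interior L_c = 69 − 22 = 47, R_n = 129.6 kN/bolt. φR_n = 0.75 × (2×84.24 + 8×129.6) = 904.0 kN.
Governing: min(1105.1, 904.0) = 904.0 kN → bearing.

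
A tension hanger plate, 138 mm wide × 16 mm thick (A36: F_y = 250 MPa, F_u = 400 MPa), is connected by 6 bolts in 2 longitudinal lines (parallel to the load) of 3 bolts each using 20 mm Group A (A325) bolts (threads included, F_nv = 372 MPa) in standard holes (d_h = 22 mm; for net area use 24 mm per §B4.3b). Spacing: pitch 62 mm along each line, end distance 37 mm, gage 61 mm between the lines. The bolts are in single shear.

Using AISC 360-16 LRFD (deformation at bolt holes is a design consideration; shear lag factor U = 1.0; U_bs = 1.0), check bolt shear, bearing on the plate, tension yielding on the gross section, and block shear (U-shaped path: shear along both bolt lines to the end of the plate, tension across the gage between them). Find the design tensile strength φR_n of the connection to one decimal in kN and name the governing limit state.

496.8 kN (gross-section yield governs)

Bolt shear: A_b = π(20)²/4 = 314.16 mm². φR_n = 0.75 × 372 × 314.16 × 6 × 1 = 525.9 kN.
Bearing (16 mm plate, F_u = 400 MPa): end bolts L_c = 37 − 22/2 = 26, R_n = min(1.2×26×16×400, 2.4×20×16×400) = 199.68 kN/bolt; interior L_c = 62 − 22 = 40, R_n = 307.2 kN/bolt. φR_n = 0.75 × (2×199.68 + 4×307.2) = 1221.1 kN.
Tension yield (gross): A_g = 138×16 = 2208 mm². φR_n = 0.90 × 250 × 2208 = 496.8 kN.
Block shear: shear path 2×[37+2×62] = 2×161 mm, A_gv = 5152, A_nv = 2×(161 − 2.5×24)×16 = 3232 mm²; tension across gage: (61 − 1×24)×16 = 592 mm². R_n = min(0.6×400×3232, 0.6×250×5152) + 1.0×400×592 = min(775.68, 772.8) + 236.8 = 1009.6 kN. φR_n = 0.75 × 1009.6 = 757.2 kN.
Governing: min(525.9, 1221.1, 496.8, 757.2) = 496.8 kN → gross-section yield.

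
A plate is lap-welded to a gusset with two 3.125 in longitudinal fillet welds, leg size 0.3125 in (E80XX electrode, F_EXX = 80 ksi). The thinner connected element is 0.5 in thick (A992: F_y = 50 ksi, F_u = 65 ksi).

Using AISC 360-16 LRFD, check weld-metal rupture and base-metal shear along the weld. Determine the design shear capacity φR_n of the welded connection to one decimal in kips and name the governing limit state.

Weld metal: throat = 0.707×0.3125 = 0.22094 in, L = 2×3.125 = 6.25 in. φR_n = 0.75 × 0.6 × 80 × 0.22094 × 6.25 = 49.7 kips.
Base metal shear (0.5 in plate): yield φR_n = 1.0×0.6×50×0.5×6.25 = 93.8 kips; rupture φR_n = 0.75×0.6×65×0.5×6.25 = 91.4 kips; take 91.4 kips (rupture).
Governing: min(49.7, 91.4) = 49.7 kips → weld metal.

49.7 kips (weld metal governs)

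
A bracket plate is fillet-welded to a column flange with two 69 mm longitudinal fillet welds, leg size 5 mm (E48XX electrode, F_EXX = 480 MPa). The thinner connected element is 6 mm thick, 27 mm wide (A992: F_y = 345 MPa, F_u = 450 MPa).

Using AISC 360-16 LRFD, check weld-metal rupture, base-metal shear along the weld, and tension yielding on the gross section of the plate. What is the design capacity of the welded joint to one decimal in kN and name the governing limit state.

50.3 kN (gross-section yield governs)

Weld metal: throat = 0.707×5 = 3.535 mm, L = 2×69 = 138 mm. φR_n = 0.75 × 0.6 × 480 × 3.535 × 138 = 105.4 kN.
Base metal shear (6 mm plate): yield φR_n = 1.0×0.6×345×6×138 = 171.4 kN; rupture φR_n = 0.75×0.6×450×6×138 = 167.7 kN; take 167.7 kN (rupture).
Tension yield (gross): A_g = 27×6 = 162 mm². φR_n = 0.90 × 345 × 162 = 50.3 kN.
Governing: min(105.4, 167.7, 50.3) = 50.3 kN → gross-section yield.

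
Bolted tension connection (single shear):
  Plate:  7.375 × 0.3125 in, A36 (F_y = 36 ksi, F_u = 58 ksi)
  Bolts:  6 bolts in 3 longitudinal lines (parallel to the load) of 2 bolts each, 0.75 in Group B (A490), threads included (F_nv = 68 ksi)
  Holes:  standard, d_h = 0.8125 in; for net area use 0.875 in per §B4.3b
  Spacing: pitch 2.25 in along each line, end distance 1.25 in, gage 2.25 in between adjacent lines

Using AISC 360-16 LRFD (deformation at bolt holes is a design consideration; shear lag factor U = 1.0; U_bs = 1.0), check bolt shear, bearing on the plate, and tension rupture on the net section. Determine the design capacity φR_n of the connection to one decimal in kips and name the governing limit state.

64.6 kips (net-section rupture governs)

Bolt shear: A_b = π(0.75)²/4 = 0.44179 in². φR_n = 0.75 × 68 × 0.44179 × 6 × 1 = 135.2 kips.
Bearing (0.3125 in plate, F_u = 58 ksi): end bolts L_c = 1.25 − 0.8125/2 = 0.84375, R_n = min(1.2×0.84375×0.3125×58, 2.4×0.75×0.3125×58) = 18.352 kips/bolt; interior L_c = 2.25 − 0.8125 = 1.4375, R_n = 31.266 kips/bolt. φR_n = 0.75 × (3×18.352 + 3×31.266) = 111.6 kips.
Tension rupture (net): A_n = (7.375 − 3×0.875)×0.3125 = 1.4844 in² (U = 1.0, A_e = A_n). φR_n = 0.75 × 58 × 1.4844 = 64.6 kips.
Governing: min(135.2, 111.6, 64.6) = 64.6 kips → net-section rupture.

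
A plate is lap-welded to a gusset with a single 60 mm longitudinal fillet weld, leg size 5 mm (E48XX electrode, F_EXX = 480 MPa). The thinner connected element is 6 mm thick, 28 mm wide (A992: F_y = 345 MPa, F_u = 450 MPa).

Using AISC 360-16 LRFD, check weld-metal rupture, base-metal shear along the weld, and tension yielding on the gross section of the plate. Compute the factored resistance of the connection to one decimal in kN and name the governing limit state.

Weld metal: throat = 0.707×5 = 3.535 mm, L = 60 mm. φR_n = 0.75 × 0.6 × 480 × 3.535 × 60 = 45.8 kN.
Base metal shear (6 mm plate): yield φR_n = 1.0×0.6×345×6×60 = 74.5 kN; rupture φR_n = 0.75×0.6×450×6×60 = 72.9 kN; take 72.9 kN (rupture).
Tension yield (gross): A_g = 28×6 = 168 mm². φR_n = 0.90 × 345 × 168 = 52.2 kN.
Governing: min(45.8, 72.9, 52.2) = 45.8 kN → weld metal.

45.8 kN (weld metal governs)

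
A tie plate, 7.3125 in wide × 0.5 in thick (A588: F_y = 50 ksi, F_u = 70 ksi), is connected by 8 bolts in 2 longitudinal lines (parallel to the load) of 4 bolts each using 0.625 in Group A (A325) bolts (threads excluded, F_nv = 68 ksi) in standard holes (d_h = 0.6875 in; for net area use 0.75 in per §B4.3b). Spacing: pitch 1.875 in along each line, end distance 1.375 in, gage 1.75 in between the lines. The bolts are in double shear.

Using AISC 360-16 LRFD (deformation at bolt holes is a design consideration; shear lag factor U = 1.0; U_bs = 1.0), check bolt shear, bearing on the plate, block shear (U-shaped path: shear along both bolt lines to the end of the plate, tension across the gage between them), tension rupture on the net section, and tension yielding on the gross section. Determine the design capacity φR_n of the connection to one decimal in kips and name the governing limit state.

152.6 kips (net-section rupture governs)

Bolt shear: A_b = π(0.625)²/4 = 0.3068 in². φR_n = 0.75 × 68 × 0.3068 × 8 × 2 = 250.3 kips.
Bearing (0.5 in plate, F_u = 70 ksi): end bolts L_c = 1.375 − 0.6875/2 = 1.03125, R_n = min(1.2×1.03125×0.5×70, 2.4×0.625×0.5×70) = 43.313 kips/bolt; interior L_c = 1.875 − 0.6875 = 1.1875, R_n = 49.875 kips/bolt. φR_n = 0.75 × (2×43.313 + 6×49.875) = 289.4 kips.
Block shear: shear path 2×[1.375+3×1.875] = 2×7 in, A_gv = 7, A_nv = 2×(7 − 3.5×0.75)×0.5 = 4.375 in²; tension across gage: (1.75 − 1×0.75)×0.5 = 0.5 in². R_n = min(0.6×70×4.375, 0.6×50×7) + 1.0×70×0.5 = min(183.75, 210) + 35 = 218.75 kips. φR_n = 0.75 × 218.75 = 164.1 kips.
Tension rupture (net): A_n = (7.3125 − 2×0.75)×0.5 = 2.9063 in² (U = 1.0, A_e = A_n). φR_n = 0.75 × 70 × 2.9063 = 152.6 kips.
Tension yield (gross): A_g = 7.3125×0.5 = 3.6563 in². φR_n = 0.90 × 50 × 3.6563 = 164.5 kips.
Governing: min(250.3, 289.4, 164.1, 152.6, 164.5) = 152.6 kips → net-section rupture.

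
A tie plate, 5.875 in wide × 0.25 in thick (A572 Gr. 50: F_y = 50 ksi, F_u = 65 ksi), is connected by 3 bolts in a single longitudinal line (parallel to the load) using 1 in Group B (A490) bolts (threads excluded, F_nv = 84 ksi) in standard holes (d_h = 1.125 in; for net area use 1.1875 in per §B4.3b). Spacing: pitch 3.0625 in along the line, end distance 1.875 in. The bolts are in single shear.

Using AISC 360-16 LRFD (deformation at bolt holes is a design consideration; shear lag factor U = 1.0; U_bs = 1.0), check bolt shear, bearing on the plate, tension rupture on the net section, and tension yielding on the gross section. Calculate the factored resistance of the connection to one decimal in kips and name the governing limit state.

Bolt shear: A_b = π(1)²/4 = 0.7854 in². φR_n = 0.75 × 84 × 0.7854 × 3 × 1 = 148.4 kips.
Bearing (0.25 in plate, F_u = 65 ksi): end bolts L_c = 1.875 − 1.125/2 = 1.3125, R_n = min(1.2×1.3125×0.25×65, 2.4×1×0.25×65) = 25.594 kips/bolt; interior L_c = 3.0625 − 1.125 = 1.9375, R_n = 37.781 kips/bolt. φR_n = 0.75 × (1×25.594 + 2×37.781) = 75.9 kips.
Tension rupture (net): A_n = (5.875 − 1×1.1875)×0.25 = 1.1719 in² (U = 1.0, A_e = A_n). φR_n = 0.75 × 65 × 1.1719 = 57.1 kips.
Tension yield (gross): A_g = 5.875×0.25 = 1.4688 in². φR_n = 0.90 × 50 × 1.4688 = 66.1 kips.
Governing: min(148.4, 75.9, 57.1, 66.1) = 57.1 kips → net-section rupture.

57.1 kips (net-section rupture governs)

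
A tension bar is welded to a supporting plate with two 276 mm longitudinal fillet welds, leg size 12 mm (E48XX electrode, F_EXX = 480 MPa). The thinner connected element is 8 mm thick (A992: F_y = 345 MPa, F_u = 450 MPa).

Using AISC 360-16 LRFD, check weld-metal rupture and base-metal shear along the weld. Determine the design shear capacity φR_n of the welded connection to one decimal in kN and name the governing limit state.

894.2 kN (base-metal shear governs)

Weld metal: throat = 0.707×12 = 8.484 mm, L = 2×276 = 552 mm. φR_n = 0.75 × 0.6 × 480 × 8.484 × 552 = 1011.6 kN.
Base metal shear (8 mm plate): yield φR_n = 1.0×0.6×345×8×552 = 914.1 kN; rupture φR_n = 0.75×0.6×450×8×552 = 894.2 kN; take 894.2 kN (rupture).
Governing: min(1011.6, 894.2) = 894.2 kN → base-metal shear.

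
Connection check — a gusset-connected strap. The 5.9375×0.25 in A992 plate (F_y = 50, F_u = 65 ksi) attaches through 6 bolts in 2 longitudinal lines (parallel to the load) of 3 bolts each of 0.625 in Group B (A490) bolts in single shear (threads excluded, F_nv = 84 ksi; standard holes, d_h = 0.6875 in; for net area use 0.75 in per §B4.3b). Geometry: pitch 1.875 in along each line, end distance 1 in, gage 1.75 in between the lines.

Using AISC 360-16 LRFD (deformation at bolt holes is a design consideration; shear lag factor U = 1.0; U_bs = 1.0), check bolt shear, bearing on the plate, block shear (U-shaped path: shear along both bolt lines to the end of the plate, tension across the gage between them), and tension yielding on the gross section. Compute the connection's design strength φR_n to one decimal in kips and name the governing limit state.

54.2 kips (block shear governs)

Bolt shear: A_b = π(0.625)²/4 = 0.3068 in². φR_n = 0.75 × 84 × 0.3068 × 6 × 1 = 116.0 kips.
Bearing (0.25 in plate, F_u = 65 ksi): end bolts L_c = 1 − 0.6875/2 = 0.65625, R_n = min(1.2×0.65625×0.25×65, 2.4×0.625×0.25×65) = 12.797 kips/bolt; interior L_c = 1.875 − 0.6875 = 1.1875, R_n = 23.156 kips/bolt. φR_n = 0.75 × (2×12.797 + 4×23.156) = 88.7 kips.
Block shear: shear path 2×[1+2×1.875] = 2×4.75 in, A_gv = 2.375, A_nv = 2×(4.75 − 2.5×0.75)×0.25 = 1.4375 in²; tension across gage: (1.75 − 1×0.75)×0.25 = 0.25 in². R_n = min(0.6×65×1.4375, 0.6×50×2.375) + 1.0×65×0.25 = min(56.063, 71.25) + 16.25 = 72.313 kips. φR_n = 0.75 × 72.313 = 54.2 kips.
Tension yield (gross): A_g = 5.9375×0.25 = 1.4844 in². φR_n = 0.90 × 50 × 1.4844 = 66.8 kips.
Governing: min(116.0, 88.7, 54.2, 66.8) = 54.2 kips → block shear.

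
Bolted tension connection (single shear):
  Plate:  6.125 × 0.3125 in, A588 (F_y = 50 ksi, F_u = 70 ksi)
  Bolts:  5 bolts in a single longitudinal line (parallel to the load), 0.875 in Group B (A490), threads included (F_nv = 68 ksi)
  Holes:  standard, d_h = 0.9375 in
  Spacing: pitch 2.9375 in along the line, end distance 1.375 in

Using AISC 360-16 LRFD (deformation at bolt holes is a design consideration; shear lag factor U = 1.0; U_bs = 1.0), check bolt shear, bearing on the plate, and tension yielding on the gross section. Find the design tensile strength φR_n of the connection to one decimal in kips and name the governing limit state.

86.1 kips (gross-section yield governs)

Bolt shear: A_b = π(0.875)²/4 = 0.60132 in². φR_n = 0.75 × 68 × 0.60132 × 5 × 1 = 153.3 kips.
Bearing (0.3125 in plate, F_u = 70 ksi): end bolts L_c = 1.375 − 0.9375/2 = 0.90625, R_n = min(1.2×0.90625×0.3125×70, 2.4×0.875×0.3125×70) = 23.789 kips/bolt; interior L_c = 2.9375 − 0.9375 = 2, R_n = 45.938 kips/bolt. φR_n = 0.75 × (1×23.789 + 4×45.938) = 155.7 kips.
Tension yield (gross): A_g = 6.125×0.3125 = 1.9141 in². φR_n = 0.90 × 50 × 1.9141 = 86.1 kips.
Governing: min(153.3, 155.7, 86.1) = 86.1 kips → gross-section yield.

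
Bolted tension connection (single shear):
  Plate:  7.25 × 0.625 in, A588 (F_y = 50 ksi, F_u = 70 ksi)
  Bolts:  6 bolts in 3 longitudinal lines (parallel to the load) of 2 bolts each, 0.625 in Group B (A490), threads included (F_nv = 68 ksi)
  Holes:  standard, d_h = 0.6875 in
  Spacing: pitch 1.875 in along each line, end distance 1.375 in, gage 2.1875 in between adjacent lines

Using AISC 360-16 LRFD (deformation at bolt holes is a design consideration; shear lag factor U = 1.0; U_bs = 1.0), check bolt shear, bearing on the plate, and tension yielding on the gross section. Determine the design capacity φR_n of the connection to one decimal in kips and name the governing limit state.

93.9 kips (bolt shear governs)

Bolt shear: A_b = π(0.625)²/4 = 0.3068 in². φR_n = 0.75 × 68 × 0.3068 × 6 × 1 = 93.9 kips.
Bearing (0.625 in plate, F_u = 70 ksi): end bolts L_c = 1.375 − 0.6875/2 = 1.03125, R_n = min(1.2×1.03125×0.625×70, 2.4×0.625×0.625×70) = 54.141 kips/bolt; interior L_c = 1.875 − 0.6875 = 1.1875, R_n = 62.344 kips/bolt. φR_n = 0.75 × (3×54.141 + 3×62.344) = 262.1 kips.
Tension yield (gross): A_g = 7.25×0.625 = 4.5313 in². φR_n = 0.90 × 50 × 4.5313 = 203.9 kips.
Governing: min(93.9, 262.1, 203.9) = 93.9 kips → bolt shear.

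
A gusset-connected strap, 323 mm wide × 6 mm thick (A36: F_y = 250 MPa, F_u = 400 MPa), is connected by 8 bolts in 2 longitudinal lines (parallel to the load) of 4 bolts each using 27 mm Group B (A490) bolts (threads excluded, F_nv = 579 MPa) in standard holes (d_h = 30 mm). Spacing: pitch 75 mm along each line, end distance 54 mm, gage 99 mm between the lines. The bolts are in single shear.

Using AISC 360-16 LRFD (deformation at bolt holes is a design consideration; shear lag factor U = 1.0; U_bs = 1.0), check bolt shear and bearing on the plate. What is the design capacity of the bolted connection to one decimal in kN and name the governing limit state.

751.7 kN (bearing governs)

Bolt shear: A_b = π(27)²/4 = 572.56 mm². φR_n = 0.75 × 579 × 572.56 × 8 × 1 = 1989.1 kN.
Bearing (6 mm plate, F_u = 400 MPa): end bolts L_c = 54 − 30/2 = 39, R_n = min(1.2×39×6×400, 2.4×27×6×400) = 112.32 kN/bolt; interior L_c = 75 − 30 = 45, R_n = 129.6 kN/bolt. φR_n = 0.75 × (2×112.32 + 6×129.6) = 751.7 kN.
Governing: min(1989.1, 751.7) = 751.7 kN → bearing.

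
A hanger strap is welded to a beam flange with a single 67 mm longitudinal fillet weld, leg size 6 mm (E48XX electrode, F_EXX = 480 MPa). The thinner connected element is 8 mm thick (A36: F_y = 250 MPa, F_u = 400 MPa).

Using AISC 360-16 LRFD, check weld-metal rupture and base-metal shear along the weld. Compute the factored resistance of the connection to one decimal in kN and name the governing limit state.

61.4 kN (weld metal governs)

Weld metal: throat = 0.707×6 = 4.242 mm, L = 67 mm. φR_n = 0.75 × 0.6 × 480 × 4.242 × 67 = 61.4 kN.
Base metal shear (8 mm plate): yield φR_n = 1.0×0.6×250×8×67 = 80.4 kN; rupture φR_n = 0.75×0.6×400×8×67 = 96.5 kN; take 80.4 kN (yield).
Governing: min(61.4, 80.4) = 61.4 kN → weld metal.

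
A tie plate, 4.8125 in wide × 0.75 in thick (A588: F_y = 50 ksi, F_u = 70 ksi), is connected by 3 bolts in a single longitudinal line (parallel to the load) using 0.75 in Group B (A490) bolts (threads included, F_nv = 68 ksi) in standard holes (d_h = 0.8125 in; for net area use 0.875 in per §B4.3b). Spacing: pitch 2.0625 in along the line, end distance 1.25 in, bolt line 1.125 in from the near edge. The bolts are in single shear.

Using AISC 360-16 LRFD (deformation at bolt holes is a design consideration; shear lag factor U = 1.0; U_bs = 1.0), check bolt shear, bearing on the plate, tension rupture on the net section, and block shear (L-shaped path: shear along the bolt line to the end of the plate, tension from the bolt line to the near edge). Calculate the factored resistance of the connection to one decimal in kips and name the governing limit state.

Bolt shear: A_b = π(0.75)²/4 = 0.44179 in². φR_n = 0.75 × 68 × 0.44179 × 3 × 1 = 67.6 kips.
Bearing (0.75 in plate, F_u = 70 ksi): end bolts L_c = 1.25 − 0.8125/2 = 0.84375, R_n = min(1.2×0.84375×0.75×70, 2.4×0.75×0.75×70) = 53.156 kips/bolt; interior L_c = 2.0625 − 0.8125 = 1.25, R_n = 78.75 kips/bolt. φR_n = 0.75 × (1×53.156 + 2×78.75) = 158.0 kips.
Tension rupture (net): A_n = (4.8125 − 1×0.875)×0.75 = 2.9531 in² (U = 1.0, A_e = A_n). φR_n = 0.75 × 70 × 2.9531 = 155.0 kips.
Block shear: shear path 1×[1.25+2×2.0625] = 1×5.375 in, A_gv = 4.0313, A_nv = 1×(5.375 − 2.5×0.875)×0.75 = 2.3906 in²; tension to near edge: (1.125 − 0.5×0.875)×0.75 = 0.51563 in². R_n = min(0.6×70×2.3906, 0.6×50×4.0313) + 1.0×70×0.51563 = min(100.41, 120.94) + 36.094 = 136.5 kips. φR_n = 0.75 × 136.5 = 102.4 kips.
Governing: min(67.6, 158.0, 155.0, 102.4) = 67.6 kips → bolt shear.

67.6 kips (bolt shear governs)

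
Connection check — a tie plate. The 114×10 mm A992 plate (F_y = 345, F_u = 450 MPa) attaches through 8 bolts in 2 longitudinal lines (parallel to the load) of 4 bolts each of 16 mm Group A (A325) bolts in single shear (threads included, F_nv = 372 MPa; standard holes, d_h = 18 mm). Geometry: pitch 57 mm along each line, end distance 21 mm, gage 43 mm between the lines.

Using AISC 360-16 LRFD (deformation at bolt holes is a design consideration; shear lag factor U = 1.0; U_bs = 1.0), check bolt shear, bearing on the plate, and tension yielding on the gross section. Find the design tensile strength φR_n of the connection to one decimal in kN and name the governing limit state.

Bolt shear: A_b = π(16)²/4 = 201.06 mm². φR_n = 0.75 × 372 × 201.06 × 8 × 1 = 448.8 kN.
Bearing (10 mm plate, F_u = 450 MPa): end bolts L_c = 21 − 18/2 = 12, R_n = min(1.2×12×10×450, 2.4×16×10×450) = 64.8 kN/bolt; interior L_c = 57 − 18 = 39, R_n = 172.8 kN/bolt. φR_n = 0.75 × (2×64.8 + 6×172.8) = 874.8 kN.
Tension yield (gross): A_g = 114×10 = 1140 mm². φR_n = 0.90 × 345 × 1140 = 354.0 kN.
Governing: min(448.8, 874.8, 354.0) = 354.0 kN → gross-section yield.

354.0 kN (gross-section yield governs)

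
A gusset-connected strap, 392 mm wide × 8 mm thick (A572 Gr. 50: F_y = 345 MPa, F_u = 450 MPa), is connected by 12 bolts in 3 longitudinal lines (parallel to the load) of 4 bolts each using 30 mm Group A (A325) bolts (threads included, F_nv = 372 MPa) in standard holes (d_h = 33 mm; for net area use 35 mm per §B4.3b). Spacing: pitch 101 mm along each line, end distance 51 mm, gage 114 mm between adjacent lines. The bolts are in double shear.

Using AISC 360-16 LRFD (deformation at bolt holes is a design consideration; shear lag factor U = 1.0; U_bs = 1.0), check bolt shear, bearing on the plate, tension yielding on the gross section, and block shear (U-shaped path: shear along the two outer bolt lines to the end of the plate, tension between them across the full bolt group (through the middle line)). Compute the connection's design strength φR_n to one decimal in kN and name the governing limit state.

Bolt shear: A_b = π(30)²/4 = 706.86 mm². φR_n = 0.75 × 372 × 706.86 × 12 × 2 = 4733.1 kN.
Bearing (8 mm plate, F_u = 450 MPa): end bolts L_c = 51 − 33/2 = 34.5, R_n = min(1.2×34.5×8×450, 2.4×30×8×450) = 149.04 kN/bolt; interior L_c = 101 − 33 = 68, R_n = 259.2 kN/bolt. φR_n = 0.75 × (3×149.04 + 9×259.2) = 2084.9 kN.
Tension yield (gross): A_g = 392×8 = 3136 mm². φR_n = 0.90 × 345 × 3136 = 973.7 kN.
Block shear: shear path 2×[51+3×101] = 2×354 mm, A_gv = 5664, A_nv = 2×(354 − 3.5×35)×8 = 3704 mm²; tension across gage: (228 − 2×35)×8 = 1264 mm². R_n = min(0.6×450×3704, 0.6×345×5664) + 1.0×450×1264 = min(1000.1, 1172.4) + 568.8 = 1568.9 kN. φR_n = 0.75 × 1568.9 = 1176.7 kN.
Governing: min(4733.1, 2084.9, 973.7, 1176.7) = 973.7 kN → gross-section yield.

973.7 kN (gross-section yield governs)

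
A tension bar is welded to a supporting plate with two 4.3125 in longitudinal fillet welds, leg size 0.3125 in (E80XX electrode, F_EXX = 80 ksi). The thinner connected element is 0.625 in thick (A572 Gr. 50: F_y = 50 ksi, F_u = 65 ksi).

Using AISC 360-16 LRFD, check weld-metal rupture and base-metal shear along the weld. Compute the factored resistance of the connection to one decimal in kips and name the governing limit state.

68.6 kips (weld metal governs)

Weld metal: throat = 0.707×0.3125 = 0.22094 in, L = 2×4.3125 = 8.625 in. φR_n = 0.75 × 0.6 × 80 × 0.22094 × 8.625 = 68.6 kips.
Base metal shear (0.625 in plate): yield φR_n = 1.0×0.6×50×0.625×8.625 = 161.7 kips; rupture φR_n = 0.75×0.6×65×0.625×8.625 = 157.7 kips; take 157.7 kips (rupture).
Governing: min(68.6, 157.7) = 68.6 kips → weld metal.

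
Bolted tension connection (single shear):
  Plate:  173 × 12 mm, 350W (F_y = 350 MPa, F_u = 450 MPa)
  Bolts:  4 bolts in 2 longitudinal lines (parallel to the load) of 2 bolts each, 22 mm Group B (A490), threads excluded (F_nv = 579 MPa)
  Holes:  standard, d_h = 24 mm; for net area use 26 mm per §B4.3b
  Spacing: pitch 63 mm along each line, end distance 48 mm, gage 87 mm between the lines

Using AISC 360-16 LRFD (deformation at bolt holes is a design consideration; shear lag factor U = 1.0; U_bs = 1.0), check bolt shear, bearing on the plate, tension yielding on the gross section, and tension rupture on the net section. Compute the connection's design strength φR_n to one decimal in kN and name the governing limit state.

Bolt shear: A_b = π(22)²/4 = 380.13 mm². φR_n = 0.75 × 579 × 380.13 × 4 × 1 = 660.3 kN.
Bearing (12 mm plate, F_u = 450 MPa): end bolts L_c = 48 − 24/2 = 36, R_n = min(1.2×36×12×450, 2.4×22×12×450) = 233.28 kN/bolt; interior L_c = 63 − 24 = 39, R_n = 252.72 kN/bolt. φR_n = 0.75 × (2×233.28 + 2×252.72) = 729.0 kN.
Tension yield (gross): A_g = 173×12 = 2076 mm². φR_n = 0.90 × 350 × 2076 = 653.9 kN.
Tension rupture (net): A_n = (173 − 2×26)×12 = 1452 mm² (U = 1.0, A_e = A_n). φR_n = 0.75 × 450 × 1452 = 490.1 kN.
Governing: min(660.3, 729.0, 653.9, 490.1) = 490.1 kN → net-section rupture.

490.1 kN (net-section rupture governs)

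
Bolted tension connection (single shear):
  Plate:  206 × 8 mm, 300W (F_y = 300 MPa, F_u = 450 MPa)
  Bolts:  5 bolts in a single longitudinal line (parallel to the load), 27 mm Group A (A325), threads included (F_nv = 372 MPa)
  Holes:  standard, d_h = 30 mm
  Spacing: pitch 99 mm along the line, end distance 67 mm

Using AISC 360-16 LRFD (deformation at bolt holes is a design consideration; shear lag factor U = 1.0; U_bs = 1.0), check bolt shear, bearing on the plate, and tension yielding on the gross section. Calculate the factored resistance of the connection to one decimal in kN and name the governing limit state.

445.0 kN (gross-section yield governs)

Bolt shear: A_b = π(27)²/4 = 572.56 mm². φR_n = 0.75 × 372 × 572.56 × 5 × 1 = 798.7 kN.
Bearing (8 mm plate, F_u = 450 MPa): end bolts L_c = 67 − 30/2 = 52, R_n = min(1.2×52×8×450, 2.4×27×8×450) = 224.64 kN/bolt; interior L_c = 99 − 30 = 69, R_n = 233.28 kN/bolt. φR_n = 0.75 × (1×224.64 + 4×233.28) = 868.3 kN.
Tension yield (gross): A_g = 206×8 = 1648 mm². φR_n = 0.90 × 300 × 1648 = 445.0 kN.
Governing: min(798.7, 868.3, 445.0) = 445.0 kN → gross-section yield.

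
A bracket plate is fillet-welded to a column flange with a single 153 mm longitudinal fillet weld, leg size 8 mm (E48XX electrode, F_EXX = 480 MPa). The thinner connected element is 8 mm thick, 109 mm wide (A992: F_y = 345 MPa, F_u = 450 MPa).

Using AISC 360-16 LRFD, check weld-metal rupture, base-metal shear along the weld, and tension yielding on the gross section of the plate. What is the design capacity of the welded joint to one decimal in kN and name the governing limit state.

186.9 kN (weld metal governs)

Weld metal: throat = 0.707×8 = 5.656 mm, L = 153 mm. φR_n = 0.75 × 0.6 × 480 × 5.656 × 153 = 186.9 kN.
Base metal shear (8 mm plate): yield φR_n = 1.0×0.6×345×8×153 = 253.4 kN; rupture φR_n = 0.75×0.6×450×8×153 = 247.9 kN; take 247.9 kN (rupture).
Tension yield (gross): A_g = 109×8 = 872 mm². φR_n = 0.90 × 345 × 872 = 270.8 kN.
Governing: min(186.9, 247.9, 270.8) = 186.9 kN → weld metal.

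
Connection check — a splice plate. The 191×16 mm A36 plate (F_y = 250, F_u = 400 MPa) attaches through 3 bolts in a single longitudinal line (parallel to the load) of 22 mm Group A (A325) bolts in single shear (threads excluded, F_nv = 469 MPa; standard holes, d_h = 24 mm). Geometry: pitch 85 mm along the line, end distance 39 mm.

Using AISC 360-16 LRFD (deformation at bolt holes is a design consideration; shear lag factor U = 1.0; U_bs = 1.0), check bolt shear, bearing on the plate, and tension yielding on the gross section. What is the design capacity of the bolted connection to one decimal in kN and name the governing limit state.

Bolt shear: A_b = π(22)²/4 = 380.13 mm². φR_n = 0.75 × 469 × 380.13 × 3 × 1 = 401.1 kN.
Bearing (16 mm plate, F_u = 400 MPa): end bolts L_c = 39 − 24/2 = 27, R_n = min(1.2×27×16×400, 2.4×22×16×400) = 207.36 kN/bolt; interior L_c = 85 − 24 = 61, R_n = 337.92 kN/bolt. φR_n = 0.75 × (1×207.36 + 2×337.92) = 662.4 kN.
Tension yield (gross): A_g = 191×16 = 3056 mm². φR_n = 0.90 × 250 × 3056 = 687.6 kN.
Governing: min(401.1, 662.4, 687.6) = 401.1 kN → bolt shear.

401.1 kN (bolt shear governs)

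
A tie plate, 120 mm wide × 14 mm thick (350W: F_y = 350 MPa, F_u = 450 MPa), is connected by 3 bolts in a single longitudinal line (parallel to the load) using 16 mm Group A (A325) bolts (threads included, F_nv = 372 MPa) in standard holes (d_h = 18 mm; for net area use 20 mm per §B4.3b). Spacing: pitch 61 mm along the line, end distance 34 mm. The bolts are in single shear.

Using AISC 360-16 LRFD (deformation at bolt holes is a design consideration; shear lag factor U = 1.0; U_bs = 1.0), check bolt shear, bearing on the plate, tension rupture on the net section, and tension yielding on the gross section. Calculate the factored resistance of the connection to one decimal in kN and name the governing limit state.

168.3 kN (bolt shear governs)

Bolt shear: A_b = π(16)²/4 = 201.06 mm². φR_n = 0.75 × 372 × 201.06 × 3 × 1 = 168.3 kN.
Bearing (14 mm plate, F_u = 450 MPa): end bolts L_c = 34 − 18/2 = 25, R_n = min(1.2×25×14×450, 2.4×16×14×450) = 189 kN/bolt; interior L_c = 61 − 18 = 43, R_n = 241.92 kN/bolt. φR_n = 0.75 × (1×189 + 2×241.92) = 504.6 kN.
Tension rupture (net): A_n = (120 − 1×20)×14 = 1400 mm² (U = 1.0, A_e = A_n). φR_n = 0.75 × 450 × 1400 = 472.5 kN.
Tension yield (gross): A_g = 120×14 = 1680 mm². φR_n = 0.90 × 350 × 1680 = 529.2 kN.
Governing: min(168.3, 504.6, 472.5, 529.2) = 168.3 kN → bolt shear.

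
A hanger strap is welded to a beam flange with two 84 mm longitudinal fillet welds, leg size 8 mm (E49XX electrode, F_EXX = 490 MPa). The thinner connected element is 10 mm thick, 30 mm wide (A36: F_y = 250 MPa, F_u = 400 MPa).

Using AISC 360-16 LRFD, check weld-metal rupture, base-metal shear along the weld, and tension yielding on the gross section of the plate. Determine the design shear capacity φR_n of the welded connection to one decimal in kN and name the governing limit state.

Weld metal: throat = 0.707×8 = 5.656 mm, L = 2×84 = 168 mm. φR_n = 0.75 × 0.6 × 490 × 5.656 × 168 = 209.5 kN.
Base metal shear (10 mm plate): yield φR_n = 1.0×0.6×250×10×168 = 252.0 kN; rupture φR_n = 0.75×0.6×400×10×168 = 302.4 kN; take 252.0 kN (yield).
Tension yield (gross): A_g = 30×10 = 300 mm². φR_n = 0.90 × 250 × 300 = 67.5 kN.
Governing: min(209.5, 252.0, 67.5) = 67.5 kN → gross-section yield.

67.5 kN (gross-section yield governs)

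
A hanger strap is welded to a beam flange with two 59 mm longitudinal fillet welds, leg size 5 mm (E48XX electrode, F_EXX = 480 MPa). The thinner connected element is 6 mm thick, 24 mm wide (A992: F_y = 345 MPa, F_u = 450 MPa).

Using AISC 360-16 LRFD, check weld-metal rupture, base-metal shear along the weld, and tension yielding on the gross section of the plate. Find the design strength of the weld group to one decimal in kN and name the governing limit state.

Weld metal: throat = 0.707×5 = 3.535 mm, L = 2×59 = 118 mm. φR_n = 0.75 × 0.6 × 480 × 3.535 × 118 = 90.1 kN.
Base metal shear (6 mm plate): yield φR_n = 1.0×0.6×345×6×118 = 146.6 kN; rupture φR_n = 0.75×0.6×450×6×118 = 143.4 kN; take 143.4 kN (rupture).
Tension yield (gross): A_g = 24×6 = 144 mm². φR_n = 0.90 × 345 × 144 = 44.7 kN.
Governing: min(90.1, 143.4, 44.7) = 44.7 kN → gross-section yield.

44.7 kN (gross-section yield governs)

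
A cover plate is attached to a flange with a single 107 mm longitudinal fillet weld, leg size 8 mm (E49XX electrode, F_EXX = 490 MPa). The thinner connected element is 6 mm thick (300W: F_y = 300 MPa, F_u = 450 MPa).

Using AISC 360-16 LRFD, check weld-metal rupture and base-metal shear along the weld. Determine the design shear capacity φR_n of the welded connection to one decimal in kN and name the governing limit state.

115.6 kN (base-metal shear governs)

Weld metal: throat = 0.707×8 = 5.656 mm, L = 107 mm. φR_n = 0.75 × 0.6 × 490 × 5.656 × 107 = 133.4 kN.
Base metal shear (6 mm plate): yield φR_n = 1.0×0.6×300×6×107 = 115.6 kN; rupture φR_n = 0.75×0.6×450×6×107 = 130.0 kN; take 115.6 kN (yield).
Governing: min(133.4, 115.6) = 115.6 kN → base-metal shear.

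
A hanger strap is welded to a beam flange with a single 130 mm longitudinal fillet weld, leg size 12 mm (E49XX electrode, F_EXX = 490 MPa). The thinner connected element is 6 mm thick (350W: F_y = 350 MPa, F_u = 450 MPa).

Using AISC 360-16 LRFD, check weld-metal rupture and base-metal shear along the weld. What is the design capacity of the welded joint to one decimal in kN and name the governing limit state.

158.0 kN (base-metal shear governs)

Weld metal: throat = 0.707×12 = 8.484 mm, L = 130 mm. φR_n = 0.75 × 0.6 × 490 × 8.484 × 130 = 243.2 kN.
Base metal shear (6 mm plate): yield φR_n = 1.0×0.6×350×6×130 = 163.8 kN; rupture φR_n = 0.75×0.6×450×6×130 = 158.0 kN; take 158.0 kN (rupture).
Governing: min(243.2, 158.0) = 158.0 kN → base-metal shear.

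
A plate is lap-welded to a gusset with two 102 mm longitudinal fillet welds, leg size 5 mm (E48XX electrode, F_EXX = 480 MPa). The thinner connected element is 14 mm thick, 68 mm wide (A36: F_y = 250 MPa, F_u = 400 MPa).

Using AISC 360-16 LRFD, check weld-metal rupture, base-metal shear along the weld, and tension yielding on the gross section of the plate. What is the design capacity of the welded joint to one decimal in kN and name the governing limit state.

Weld metal: throat = 0.707×5 = 3.535 mm, L = 2×102 = 204 mm. φR_n = 0.75 × 0.6 × 480 × 3.535 × 204 = 155.8 kN.
Base metal shear (14 mm plate): yield φR_n = 1.0×0.6×250×14×204 = 428.4 kN; rupture φR_n = 0.75×0.6×400×14×204 = 514.1 kN; take 428.4 kN (yield).
Tension yield (gross): A_g = 68×14 = 952 mm². φR_n = 0.90 × 250 × 952 = 214.2 kN.
Governing: min(155.8, 428.4, 214.2) = 155.8 kN → weld metal.

155.8 kN (weld metal governs)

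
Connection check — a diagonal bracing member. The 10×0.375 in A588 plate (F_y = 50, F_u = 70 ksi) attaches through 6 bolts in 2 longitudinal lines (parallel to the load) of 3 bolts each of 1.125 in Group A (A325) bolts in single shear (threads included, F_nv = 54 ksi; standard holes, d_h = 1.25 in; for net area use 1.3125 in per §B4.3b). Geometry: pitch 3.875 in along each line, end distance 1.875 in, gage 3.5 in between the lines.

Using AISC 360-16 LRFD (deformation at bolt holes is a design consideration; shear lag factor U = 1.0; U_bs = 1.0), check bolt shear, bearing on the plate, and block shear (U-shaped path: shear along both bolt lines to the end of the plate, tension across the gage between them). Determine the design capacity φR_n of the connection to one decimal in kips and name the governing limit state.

Bolt shear: A_b = π(1.125)²/4 = 0.99402 in². φR_n = 0.75 × 54 × 0.99402 × 6 × 1 = 241.5 kips.
Bearing (0.375 in plate, F_u = 70 ksi): end bolts L_c = 1.875 − 1.25/2 = 1.25, R_n = min(1.2×1.25×0.375×70, 2.4×1.125×0.375×70) = 39.375 kips/bolt; interior L_c = 3.875 − 1.25 = 2.625, R_n = 70.875 kips/bolt. φR_n = 0.75 × (2×39.375 + 4×70.875) = 271.7 kips.
Block shear: shear path 2×[1.875+2×3.875] = 2×9.625 in, A_gv = 7.2188, A_nv = 2×(9.625 − 2.5×1.3125)×0.375 = 4.7578 in²; tension across gage: (3.5 − 1×1.3125)×0.375 = 0.82031 in². R_n = min(0.6×70×4.7578, 0.6×50×7.2188) + 1.0×70×0.82031 = min(199.83, 216.56) + 57.422 = 257.25 kips. φR_n = 0.75 × 257.25 = 192.9 kips.
Governing: min(241.5, 271.7, 192.9) = 192.9 kips → block shear.

192.9 kips (block shear governs)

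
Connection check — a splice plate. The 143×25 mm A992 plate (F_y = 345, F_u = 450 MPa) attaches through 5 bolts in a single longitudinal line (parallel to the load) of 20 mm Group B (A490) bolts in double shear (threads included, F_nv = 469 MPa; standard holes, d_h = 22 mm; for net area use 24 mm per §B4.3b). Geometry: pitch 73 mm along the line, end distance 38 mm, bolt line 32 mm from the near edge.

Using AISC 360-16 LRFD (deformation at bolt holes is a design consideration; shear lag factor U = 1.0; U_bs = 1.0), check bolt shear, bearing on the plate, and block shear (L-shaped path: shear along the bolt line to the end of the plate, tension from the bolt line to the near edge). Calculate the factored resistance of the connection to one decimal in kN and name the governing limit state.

1105.1 kN (bolt shear governs)

Bolt shear: A_b = π(20)²/4 = 314.16 mm². φR_n = 0.75 × 469 × 314.16 × 5 × 2 = 1105.1 kN.
Bearing (25 mm plate, F_u = 450 MPa): end bolts L_c = 38 − 22/2 = 27, R_n = min(1.2×27×25×450, 2.4×20×25×450) = 364.5 kN/bolt; interior L_c = 73 − 22 = 51, R_n = 540 kN/bolt. φR_n = 0.75 × (1×364.5 + 4×540) = 1893.4 kN.
Block shear: shear path 1×[38+4×73] = 1×330 mm, A_gv = 8250, A_nv = 1×(330 − 4.5×24)×25 = 5550 mm²; tension to near edge: (32 − 0.5×24)×25 = 500 mm². R_n = min(0.6×450×5550, 0.6×345×8250) + 1.0×450×500 = min(1498.5, 1707.8) + 225 = 1723.5 kN. φR_n = 0.75 × 1723.5 = 1292.6 kN.
Governing: min(1105.1, 1893.4, 1292.6) = 1105.1 kN → bolt shear.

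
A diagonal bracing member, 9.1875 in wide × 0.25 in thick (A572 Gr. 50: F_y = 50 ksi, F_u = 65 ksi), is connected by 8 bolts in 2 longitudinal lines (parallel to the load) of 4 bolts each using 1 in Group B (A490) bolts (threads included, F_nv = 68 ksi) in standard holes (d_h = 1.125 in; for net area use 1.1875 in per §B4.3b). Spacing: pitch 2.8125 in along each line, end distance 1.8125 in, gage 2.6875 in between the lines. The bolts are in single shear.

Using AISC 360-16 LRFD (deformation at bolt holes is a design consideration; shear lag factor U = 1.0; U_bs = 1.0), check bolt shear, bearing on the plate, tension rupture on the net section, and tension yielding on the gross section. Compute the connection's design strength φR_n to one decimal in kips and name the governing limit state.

83.0 kips (net-section rupture governs)

Bolt shear: A_b = π(1)²/4 = 0.7854 in². φR_n = 0.75 × 68 × 0.7854 × 8 × 1 = 320.4 kips.
Bearing (0.25 in plate, F_u = 65 ksi): end bolts L_c = 1.8125 − 1.125/2 = 1.25, R_n = min(1.2×1.25×0.25×65, 2.4×1×0.25×65) = 24.375 kips/bolt; interior L_c = 2.8125 − 1.125 = 1.6875, R_n = 32.906 kips/bolt. φR_n = 0.75 × (2×24.375 + 6×32.906) = 184.6 kips.
Tension rupture (net): A_n = (9.1875 − 2×1.1875)×0.25 = 1.7031 in² (U = 1.0, A_e = A_n). φR_n = 0.75 × 65 × 1.7031 = 83.0 kips.
Tension yield (gross): A_g = 9.1875×0.25 = 2.2969 in². φR_n = 0.90 × 50 × 2.2969 = 103.4 kips.
Governing: min(320.4, 184.6, 83.0, 103.4) = 83.0 kips → net-section rupture.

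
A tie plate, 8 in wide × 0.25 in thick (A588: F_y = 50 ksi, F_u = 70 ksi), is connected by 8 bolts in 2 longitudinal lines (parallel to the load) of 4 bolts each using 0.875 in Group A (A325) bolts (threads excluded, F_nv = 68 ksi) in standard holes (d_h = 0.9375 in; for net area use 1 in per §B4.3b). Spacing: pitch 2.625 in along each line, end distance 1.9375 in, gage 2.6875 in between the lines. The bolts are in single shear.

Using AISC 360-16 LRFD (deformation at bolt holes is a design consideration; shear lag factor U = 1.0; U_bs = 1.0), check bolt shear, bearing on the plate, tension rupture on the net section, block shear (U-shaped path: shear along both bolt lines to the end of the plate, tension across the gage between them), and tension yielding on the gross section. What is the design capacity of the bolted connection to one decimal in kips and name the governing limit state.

Bolt shear: A_b = π(0.875)²/4 = 0.60132 in². φR_n = 0.75 × 68 × 0.60132 × 8 × 1 = 245.3 kips.
Bearing (0.25 in plate, F_u = 70 ksi): end bolts L_c = 1.9375 − 0.9375/2 = 1.46875, R_n = min(1.2×1.46875×0.25×70, 2.4×0.875×0.25×70) = 30.844 kips/bolt; interior L_c = 2.625 − 0.9375 = 1.6875, R_n = 35.438 kips/bolt. φR_n = 0.75 × (2×30.844 + 6×35.438) = 205.7 kips.
Tension rupture (net): A_n = (8 − 2×1)×0.25 = 1.5 in² (U = 1.0, A_e = A_n). φR_n = 0.75 × 70 × 1.5 = 78.8 kips.
Block shear: shear path 2×[1.9375+3×2.625] = 2×9.8125 in, A_gv = 4.9063, A_nv = 2×(9.8125 − 3.5×1)×0.25 = 3.1563 in²; tension across gage: (2.6875 − 1×1)×0.25 = 0.42188 in². R_n = min(0.6×70×3.1563, 0.6×50×4.9063) + 1.0×70×0.42188 = min(132.56, 147.19) + 29.532 = 162.09 kips. φR_n = 0.75 × 162.09 = 121.6 kips.
Tension yield (gross): A_g = 8×0.25 = 2 in². φR_n = 0.90 × 50 × 2 = 90.0 kips.
Governing: min(245.3, 205.7, 78.8, 121.6, 90.0) = 78.8 kips → net-section rupture.

78.8 kips (net-section rupture governs)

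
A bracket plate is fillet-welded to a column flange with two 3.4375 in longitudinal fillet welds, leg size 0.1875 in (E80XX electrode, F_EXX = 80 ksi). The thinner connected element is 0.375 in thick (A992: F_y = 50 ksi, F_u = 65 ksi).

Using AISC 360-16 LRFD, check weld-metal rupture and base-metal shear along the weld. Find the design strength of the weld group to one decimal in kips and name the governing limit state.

32.8 kips (weld metal governs)

Weld metal: throat = 0.707×0.1875 = 0.13256 in, L = 2×3.4375 = 6.875 in. φR_n = 0.75 × 0.6 × 80 × 0.13256 × 6.875 = 32.8 kips.
Base metal shear (0.375 in plate): yield φR_n = 1.0×0.6×50×0.375×6.875 = 77.3 kips; rupture φR_n = 0.75×0.6×65×0.375×6.875 = 75.4 kips; take 75.4 kips (rupture).
Governing: min(32.8, 75.4) = 32.8 kips → weld metal.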